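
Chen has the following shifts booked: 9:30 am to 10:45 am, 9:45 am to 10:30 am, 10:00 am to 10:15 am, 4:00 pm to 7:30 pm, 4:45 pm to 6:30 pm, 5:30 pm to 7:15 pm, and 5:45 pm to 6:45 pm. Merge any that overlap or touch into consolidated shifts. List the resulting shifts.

9:45 am–10:30 am overlaps/touches 9:30 am–10:45 am → extend to 9:30 am–10:45 am.
10:00 am–10:15 am overlaps/touches 9:30 am–10:45 am → extend to 9:30 am–10:45 am.
4:00 pm–7:30 pm is disjoint → start new block.
4:45 pm–6:30 pm overlaps/touches 4:00 pm–7:30 pm → extend to 4:00 pm–7:30 pm.
5:30 pm–7:15 pm overlaps/touches 4:00 pm–7:30 pm → extend to 4:00 pm–7:30 pm.
5:45 pm–6:45 pm overlaps/touches 4:00 pm–7:30 pm → extend to 4:00 pm–7:30 pm.

9:30 am–10:45 am, 4:00 pm–7:30 pm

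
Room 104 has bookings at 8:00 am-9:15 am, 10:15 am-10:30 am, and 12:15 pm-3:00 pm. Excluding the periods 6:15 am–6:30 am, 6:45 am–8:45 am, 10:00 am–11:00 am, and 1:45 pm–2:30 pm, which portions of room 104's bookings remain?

8:45 am–9:15 am, 12:15 pm–1:45 pm, 2:30 pm–3:00 pm

8:00 am–9:15 am with B removed leaves 8:45 am–9:15 am.
10:15 am–10:30 am lies entirely inside B → drops out.
12:15 pm–3:00 pm with B removed leaves 12:15 pm–1:45 pm, 2:30 pm–3:00 pm.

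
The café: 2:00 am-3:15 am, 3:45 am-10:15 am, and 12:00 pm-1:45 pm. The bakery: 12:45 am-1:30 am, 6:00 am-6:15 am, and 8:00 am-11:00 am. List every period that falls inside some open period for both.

6:00 am–6:15 am, 8:00 am–10:15 am

2:00 am–3:15 am: no overlap with the second set.
3:45 am–10:15 am meets the second set on 6:00 am–6:15 am, 8:00 am–10:15 am.
12:00 pm–1:45 pm: no overlap with the second set.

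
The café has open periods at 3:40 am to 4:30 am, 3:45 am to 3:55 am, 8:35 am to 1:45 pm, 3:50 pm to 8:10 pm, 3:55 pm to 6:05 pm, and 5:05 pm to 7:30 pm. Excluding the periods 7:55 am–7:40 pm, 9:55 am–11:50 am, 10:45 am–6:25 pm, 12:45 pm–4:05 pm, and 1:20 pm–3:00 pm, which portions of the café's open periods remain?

3:40 am-4:30 am, 7:40 pm-8:10 pm

First set merges to 3:40 am-4:30 am, 8:35 am-1:45 pm, 3:50 pm-8:10 pm.
Second set merges to 7:55 am-7:40 pm.
3:40 am-4:30 am: nothing removed.
8:35 am-1:45 pm: entirely removed.
3:50 pm-8:10 pm \ B = 7:40 pm-8:10 pm.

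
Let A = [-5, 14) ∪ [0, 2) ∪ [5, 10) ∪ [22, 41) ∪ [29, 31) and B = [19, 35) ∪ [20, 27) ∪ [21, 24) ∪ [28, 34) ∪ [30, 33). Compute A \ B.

First set merges to [-5, 14), [22, 41).
Second set merges to [19, 35).
[-5, 14) is untouched.
[22, 41) with B removed leaves [35, 41).

[-5, 14) ∪ [35, 41)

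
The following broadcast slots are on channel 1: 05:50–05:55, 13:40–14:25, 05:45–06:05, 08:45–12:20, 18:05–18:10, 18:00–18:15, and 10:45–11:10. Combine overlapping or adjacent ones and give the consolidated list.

Sort by start: 05:45–06:05, 05:50–05:55, 08:45–12:20, 10:45–11:10, 13:40–14:25, 18:00–18:15, 18:05–18:10.
05:50–05:55 overlaps/touches 05:45–06:05 → extend to 05:45–06:05.
08:45–12:20 is disjoint → start new block.
10:45–11:10 overlaps/touches 08:45–12:20 → extend to 08:45–12:20.
13:40–14:25 is disjoint → start new block.
18:00–18:15 is disjoint → start new block.
18:05–18:10 overlaps/touches 18:00–18:15 → extend to 18:00–18:15.

05:45–06:05, 08:45–12:20, 13:40–14:25, 18:00–18:15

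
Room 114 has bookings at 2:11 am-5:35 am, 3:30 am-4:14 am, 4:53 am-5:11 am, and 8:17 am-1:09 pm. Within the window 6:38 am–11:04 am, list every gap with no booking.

Covered (merged): 2:11 am–5:35 am, 8:17 am–1:09 pm.
Gaps within 6:38 am–11:04 am: 6:38 am–8:17 am.

6:38 am–8:17 am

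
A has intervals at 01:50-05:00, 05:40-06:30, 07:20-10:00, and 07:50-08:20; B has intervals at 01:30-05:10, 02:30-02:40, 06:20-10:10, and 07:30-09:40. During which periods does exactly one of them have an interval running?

A, merged: 01:50–05:00, 05:40–06:30, 07:20–10:00.
B, merged: 01:30–05:10, 06:20–10:10.
A \ B = 05:40–06:20.
B \ A = 01:30–01:50, 05:00–05:10, 06:30–07:20, 10:00–10:10.
Union of the two gives the symmetric difference.

01:30–01:50, 05:00–05:10, 05:40–06:20, 06:30–07:20, 10:00–10:10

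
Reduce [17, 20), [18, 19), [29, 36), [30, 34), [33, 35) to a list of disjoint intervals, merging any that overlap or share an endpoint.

[17, 20) ∪ [29, 36)

[18, 19) overlaps/touches [17, 20) → extend to [17, 20).
[29, 36) is disjoint → start new block.
[30, 34) overlaps/touches [29, 36) → extend to [29, 36).
[33, 35) overlaps/touches [29, 36) → extend to [29, 36).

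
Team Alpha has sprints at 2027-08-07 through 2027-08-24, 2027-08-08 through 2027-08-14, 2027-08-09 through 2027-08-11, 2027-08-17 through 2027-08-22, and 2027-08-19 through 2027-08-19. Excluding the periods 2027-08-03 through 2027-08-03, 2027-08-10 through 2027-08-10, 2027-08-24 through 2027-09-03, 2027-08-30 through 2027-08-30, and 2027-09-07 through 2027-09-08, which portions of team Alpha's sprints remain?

Merge the first list: 2027-08-07 through 2027-08-24.
Merge the second list: 2027-08-03 through 2027-08-03, 2027-08-10 through 2027-08-10, 2027-08-24 through 2027-09-03, 2027-09-07 through 2027-09-08.
2027-08-07 through 2027-08-24 \ B = 2027-08-07 through 2027-08-09, 2027-08-11 through 2027-08-23.

2027-08-07 through 2027-08-09, 2027-08-11 through 2027-08-23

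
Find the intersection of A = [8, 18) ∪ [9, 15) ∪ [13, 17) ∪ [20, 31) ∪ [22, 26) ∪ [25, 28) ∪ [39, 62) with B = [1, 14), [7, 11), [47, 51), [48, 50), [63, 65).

A, merged: [8, 18), [20, 31), [39, 62).
B, merged: [1, 14), [47, 51), [63, 65).
[8, 18) overlaps B on [8, 14).
[20, 31) falls entirely outside B.
[39, 62) overlaps B on [47, 51).

[8, 14) ∪ [47, 51)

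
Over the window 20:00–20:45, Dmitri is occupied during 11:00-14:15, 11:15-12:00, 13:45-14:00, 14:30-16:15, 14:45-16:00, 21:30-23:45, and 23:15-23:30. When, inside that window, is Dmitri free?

After merging, the occupied span is 11:00–14:15, 14:30–16:15, 21:30–23:45.
Complement within 20:00–20:45: 20:00–20:45.

20:00–20:45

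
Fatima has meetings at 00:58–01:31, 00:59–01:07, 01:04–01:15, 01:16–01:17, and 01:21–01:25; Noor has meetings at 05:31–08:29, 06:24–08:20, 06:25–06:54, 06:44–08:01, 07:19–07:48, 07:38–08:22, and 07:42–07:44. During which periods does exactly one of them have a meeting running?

00:58–01:31, 05:31–08:29

First set merges to 00:58–01:31.
Second set merges to 05:31–08:29.
A \ B = 00:58–01:31.
B \ A = 05:31–08:29.
Union of the two gives the symmetric difference.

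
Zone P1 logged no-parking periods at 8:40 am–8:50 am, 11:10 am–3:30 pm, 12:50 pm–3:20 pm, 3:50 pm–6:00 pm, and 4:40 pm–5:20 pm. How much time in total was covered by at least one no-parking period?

6 h 40 min

Merged: 8:40 am–8:50 am, 11:10 am–3:30 pm, 3:50 pm–6:00 pm.
Lengths: 10 min + 4 h 20 min + 2 h 10 min = 6 h 40 min.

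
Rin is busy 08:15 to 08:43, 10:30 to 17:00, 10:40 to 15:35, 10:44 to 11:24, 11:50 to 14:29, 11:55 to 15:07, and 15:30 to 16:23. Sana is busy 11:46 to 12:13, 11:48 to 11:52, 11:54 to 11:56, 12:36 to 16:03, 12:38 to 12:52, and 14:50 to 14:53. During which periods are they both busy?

Merge the first list: 08:15-08:43, 10:30-17:00.
Merge the second list: 11:46-12:13, 12:36-16:03.
08:15-08:43 meets no B interval.
10:30-17:00 ∩ B → 11:46-12:13, 12:36-16:03.

11:46-12:13, 12:36-16:03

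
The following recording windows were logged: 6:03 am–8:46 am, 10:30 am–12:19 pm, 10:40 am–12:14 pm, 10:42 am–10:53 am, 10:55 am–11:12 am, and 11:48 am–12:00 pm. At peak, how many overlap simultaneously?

3

At 10:42 am, 3 of the intervals are simultaneously active.
No point has more.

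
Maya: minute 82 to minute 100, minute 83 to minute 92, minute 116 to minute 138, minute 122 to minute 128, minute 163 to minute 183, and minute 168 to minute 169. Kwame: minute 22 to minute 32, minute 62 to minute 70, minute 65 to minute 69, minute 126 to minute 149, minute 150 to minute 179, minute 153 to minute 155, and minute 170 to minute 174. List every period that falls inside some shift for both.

minute 126 to minute 138, minute 163 to minute 179

Merge the first list: minute 82 to minute 100, minute 116 to minute 138, minute 163 to minute 183.
Merge the second list: minute 22 to minute 32, minute 62 to minute 70, minute 126 to minute 149, minute 150 to minute 179.
minute 82 to minute 100 falls entirely outside B.
minute 116 to minute 138 overlaps B on minute 126 to minute 138.
minute 163 to minute 183 overlaps B on minute 163 to minute 179.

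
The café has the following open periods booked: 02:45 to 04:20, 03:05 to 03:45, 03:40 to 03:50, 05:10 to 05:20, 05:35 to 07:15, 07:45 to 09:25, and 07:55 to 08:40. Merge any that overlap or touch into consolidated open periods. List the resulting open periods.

03:05–03:45 overlaps/touches 02:45–04:20 → extend to 02:45–04:20.
03:40–03:50 overlaps/touches 02:45–04:20 → extend to 02:45–04:20.
05:10–05:20 is disjoint → start new block.
05:35–07:15 is disjoint → start new block.
07:45–09:25 is disjoint → start new block.
07:55–08:40 overlaps/touches 07:45–09:25 → extend to 07:45–09:25.

02:45–04:20, 05:10–05:20, 05:35–07:15, 07:45–09:25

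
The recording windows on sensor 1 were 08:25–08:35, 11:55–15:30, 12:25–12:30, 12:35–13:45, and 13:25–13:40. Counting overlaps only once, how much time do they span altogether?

3 h 45 min

Merged: 08:25-08:35, 11:55-15:30.
Lengths: 10 min + 3 h 35 min = 3 h 45 min.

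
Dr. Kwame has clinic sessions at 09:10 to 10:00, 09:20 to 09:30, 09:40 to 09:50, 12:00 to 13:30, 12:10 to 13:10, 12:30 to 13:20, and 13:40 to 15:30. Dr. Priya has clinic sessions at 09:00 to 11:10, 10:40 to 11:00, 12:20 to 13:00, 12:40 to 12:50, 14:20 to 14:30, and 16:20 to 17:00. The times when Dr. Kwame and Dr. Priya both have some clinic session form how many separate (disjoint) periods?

Merge the first list: 09:10–10:00, 12:00–13:30, 13:40–15:30.
Merge the second list: 09:00–11:10, 12:20–13:00, 14:20–14:30, 16:20–17:00.
A ∩ B = 09:10–10:00, 12:20–13:00, 14:20–14:30.
That is 3 disjoint pieces.

3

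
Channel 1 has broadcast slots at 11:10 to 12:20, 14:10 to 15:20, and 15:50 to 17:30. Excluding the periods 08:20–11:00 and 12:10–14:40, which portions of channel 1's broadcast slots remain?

11:10–12:20 with B removed leaves 11:10–12:10.
14:10–15:20 with B removed leaves 14:40–15:20.
15:50–17:30 is untouched.

11:10–12:10, 14:40–15:20, 15:50–17:30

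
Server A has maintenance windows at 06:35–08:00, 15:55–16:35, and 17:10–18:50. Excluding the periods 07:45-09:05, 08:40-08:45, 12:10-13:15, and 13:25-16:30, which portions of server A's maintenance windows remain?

B, merged: 07:45–09:05, 12:10–13:15, 13:25–16:30.
06:35–08:00 minus B → 06:35–07:45.
15:55–16:35 minus B → 16:30–16:35.
17:10–18:50: no B overlap → unchanged.

06:35–07:45, 16:30–16:35, 17:10–18:50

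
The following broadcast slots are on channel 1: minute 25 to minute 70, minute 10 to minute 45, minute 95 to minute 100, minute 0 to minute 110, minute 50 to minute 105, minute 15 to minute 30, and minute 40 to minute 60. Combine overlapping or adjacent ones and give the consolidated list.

Sort by start: minute 0 to minute 110, minute 10 to minute 45, minute 15 to minute 30, minute 25 to minute 70, minute 40 to minute 60, minute 50 to minute 105, minute 95 to minute 100.
minute 10 to minute 45 overlaps/touches minute 0 to minute 110 → extend to minute 0 to minute 110.
minute 15 to minute 30 overlaps/touches minute 0 to minute 110 → extend to minute 0 to minute 110.
minute 25 to minute 70 overlaps/touches minute 0 to minute 110 → extend to minute 0 to minute 110.
minute 40 to minute 60 overlaps/touches minute 0 to minute 110 → extend to minute 0 to minute 110.
minute 50 to minute 105 overlaps/touches minute 0 to minute 110 → extend to minute 0 to minute 110.
minute 95 to minute 100 overlaps/touches minute 0 to minute 110 → extend to minute 0 to minute 110.

minute 0 to minute 110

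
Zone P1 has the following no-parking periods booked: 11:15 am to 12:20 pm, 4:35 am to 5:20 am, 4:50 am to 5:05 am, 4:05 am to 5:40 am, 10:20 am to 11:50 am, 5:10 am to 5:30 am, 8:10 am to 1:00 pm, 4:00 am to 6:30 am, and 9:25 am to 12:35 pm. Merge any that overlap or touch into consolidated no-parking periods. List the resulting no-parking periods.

Sort by start: 4:00 am–6:30 am, 4:05 am–5:40 am, 4:35 am–5:20 am, 4:50 am–5:05 am, 5:10 am–5:30 am, 8:10 am–1:00 pm, 9:25 am–12:35 pm, 10:20 am–11:50 am, 11:15 am–12:20 pm.
4:05 am–5:40 am overlaps/touches 4:00 am–6:30 am → extend to 4:00 am–6:30 am.
4:35 am–5:20 am overlaps/touches 4:00 am–6:30 am → extend to 4:00 am–6:30 am.
4:50 am–5:05 am overlaps/touches 4:00 am–6:30 am → extend to 4:00 am–6:30 am.
5:10 am–5:30 am overlaps/touches 4:00 am–6:30 am → extend to 4:00 am–6:30 am.
8:10 am–1:00 pm is disjoint → start new block.
9:25 am–12:35 pm overlaps/touches 8:10 am–1:00 pm → extend to 8:10 am–1:00 pm.
10:20 am–11:50 am overlaps/touches 8:10 am–1:00 pm → extend to 8:10 am–1:00 pm.
11:15 am–12:20 pm overlaps/touches 8:10 am–1:00 pm → extend to 8:10 am–1:00 pm.

4:00 am–6:30 am, 8:10 am–1:00 pm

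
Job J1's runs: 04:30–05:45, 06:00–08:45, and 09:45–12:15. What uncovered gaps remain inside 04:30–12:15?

05:45–06:00, 08:45–09:45

Covered (merged): 04:30–05:45, 06:00–08:45, 09:45–12:15.
Gaps within 04:30–12:15: 05:45–06:00, 08:45–09:45.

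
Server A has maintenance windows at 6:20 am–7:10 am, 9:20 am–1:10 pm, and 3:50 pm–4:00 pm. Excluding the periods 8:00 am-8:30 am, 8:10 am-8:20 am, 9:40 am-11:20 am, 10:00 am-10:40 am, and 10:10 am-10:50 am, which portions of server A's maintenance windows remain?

Merge the second list: 8:00 am–8:30 am, 9:40 am–11:20 am.
6:20 am–7:10 am: no B overlap → unchanged.
9:20 am–1:10 pm minus B → 9:20 am–9:40 am, 11:20 am–1:10 pm.
3:50 pm–4:00 pm: no B overlap → unchanged.

6:20 am–7:10 am, 9:20 am–9:40 am, 11:20 am–1:10 pm, 3:50 pm–4:00 pm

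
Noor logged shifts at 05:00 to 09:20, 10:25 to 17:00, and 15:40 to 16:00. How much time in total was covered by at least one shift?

10 h 55 min

Merged: 05:00–09:20, 10:25–17:00.
Lengths: 4 h 20 min + 6 h 35 min = 10 h 55 min.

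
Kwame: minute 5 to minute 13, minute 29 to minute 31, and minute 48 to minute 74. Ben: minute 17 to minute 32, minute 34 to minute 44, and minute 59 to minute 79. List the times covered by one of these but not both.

minute 5 to minute 13, minute 17 to minute 29, minute 31 to minute 32, minute 34 to minute 44, minute 48 to minute 59, minute 74 to minute 79

A but not B: minute 5 to minute 13, minute 48 to minute 59.
B but not A: minute 17 to minute 29, minute 31 to minute 32, minute 34 to minute 44, minute 74 to minute 79.
Combining gives A △ B.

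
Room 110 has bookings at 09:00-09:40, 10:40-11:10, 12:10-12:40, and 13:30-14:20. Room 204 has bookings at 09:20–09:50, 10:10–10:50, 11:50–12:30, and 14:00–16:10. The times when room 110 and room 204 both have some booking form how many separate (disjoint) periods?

A ∩ B = 09:20–09:40, 10:40–10:50, 12:10–12:30, 14:00–14:20.
That is 4 disjoint pieces.

4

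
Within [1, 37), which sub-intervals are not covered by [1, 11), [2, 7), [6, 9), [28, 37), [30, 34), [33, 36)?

The merged coverage is [1, 11), [28, 37).
Gaps within [1, 37): [11, 28).

[11, 28)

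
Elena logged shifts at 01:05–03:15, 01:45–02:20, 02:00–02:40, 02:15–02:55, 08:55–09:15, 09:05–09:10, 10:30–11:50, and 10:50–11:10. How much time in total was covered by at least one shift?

Merged: 01:05–03:15, 08:55–09:15, 10:30–11:50.
Lengths: 2 h 10 min + 20 min + 1 h 20 min = 3 h 50 min.

3 h 50 min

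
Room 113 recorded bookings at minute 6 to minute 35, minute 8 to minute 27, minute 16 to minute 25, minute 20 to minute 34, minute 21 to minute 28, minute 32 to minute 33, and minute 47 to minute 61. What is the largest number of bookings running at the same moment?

Sweep endpoints in order; track running count of active intervals.
Peak of 5 reached at minute 21.

5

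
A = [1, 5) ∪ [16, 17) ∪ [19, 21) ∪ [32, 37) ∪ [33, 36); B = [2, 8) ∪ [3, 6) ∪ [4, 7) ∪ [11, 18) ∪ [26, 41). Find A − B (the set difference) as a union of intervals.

[1, 2) ∪ [19, 21)

A, merged: [1, 5), [16, 17), [19, 21), [32, 37).
B, merged: [2, 8), [11, 18), [26, 41).
[1, 5) with B removed leaves [1, 2).
[16, 17) lies entirely inside B → drops out.
[19, 21) is untouched.
[32, 37) lies entirely inside B → drops out.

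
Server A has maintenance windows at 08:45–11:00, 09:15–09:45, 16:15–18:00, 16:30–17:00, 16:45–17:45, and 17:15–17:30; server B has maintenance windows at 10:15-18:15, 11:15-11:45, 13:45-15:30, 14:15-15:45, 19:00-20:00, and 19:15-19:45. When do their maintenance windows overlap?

Merge the first list: 08:45–11:00, 16:15–18:00.
Merge the second list: 10:15–18:15, 19:00–20:00.
08:45–11:00 ∩ B → 10:15–11:00.
16:15–18:00 ∩ B → 16:15–18:00.

10:15–11:00, 16:15–18:00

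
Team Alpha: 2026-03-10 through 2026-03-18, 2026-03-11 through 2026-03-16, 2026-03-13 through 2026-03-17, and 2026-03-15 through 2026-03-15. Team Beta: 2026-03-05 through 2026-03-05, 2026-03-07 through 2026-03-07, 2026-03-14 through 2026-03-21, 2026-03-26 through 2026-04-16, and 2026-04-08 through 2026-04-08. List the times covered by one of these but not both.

First set merges to 2026-03-10 through 2026-03-18.
Second set merges to 2026-03-05 through 2026-03-05, 2026-03-07 through 2026-03-07, 2026-03-14 through 2026-03-21, 2026-03-26 through 2026-04-16.
Only in the first: 2026-03-10 through 2026-03-13.
Only in the second: 2026-03-05 through 2026-03-05, 2026-03-07 through 2026-03-07, 2026-03-19 through 2026-03-21, 2026-03-26 through 2026-04-16.
Together these are the periods covered by exactly one.

2026-03-05 through 2026-03-05, 2026-03-07 through 2026-03-07, 2026-03-10 through 2026-03-13, 2026-03-19 through 2026-03-21, 2026-03-26 through 2026-04-16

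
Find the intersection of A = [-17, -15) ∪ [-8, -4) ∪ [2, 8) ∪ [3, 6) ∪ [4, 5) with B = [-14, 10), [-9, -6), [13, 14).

Merge the first list: [-17, -15), [-8, -4), [2, 8).
Merge the second list: [-14, 10), [13, 14).
[-17, -15): no overlap with the second set.
[-8, -4) meets the second set on [-8, -4).
[2, 8) meets the second set on [2, 8).

[-8, -4) ∪ [2, 8)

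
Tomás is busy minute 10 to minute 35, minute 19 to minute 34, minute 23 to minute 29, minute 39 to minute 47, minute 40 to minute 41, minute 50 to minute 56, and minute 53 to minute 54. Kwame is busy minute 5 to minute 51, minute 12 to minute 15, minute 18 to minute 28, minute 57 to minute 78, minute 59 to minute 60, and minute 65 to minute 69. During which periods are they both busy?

A, merged: minute 10 to minute 35, minute 39 to minute 47, minute 50 to minute 56.
B, merged: minute 5 to minute 51, minute 57 to minute 78.
minute 10 to minute 35 meets the second set on minute 10 to minute 35.
minute 39 to minute 47 meets the second set on minute 39 to minute 47.
minute 50 to minute 56 meets the second set on minute 50 to minute 51.

minute 10 to minute 35, minute 39 to minute 47, minute 50 to minute 51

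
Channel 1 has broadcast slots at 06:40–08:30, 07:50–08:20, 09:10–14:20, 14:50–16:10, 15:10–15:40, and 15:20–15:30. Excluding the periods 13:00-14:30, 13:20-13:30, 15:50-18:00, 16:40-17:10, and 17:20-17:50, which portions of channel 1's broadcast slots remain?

A, merged: 06:40-08:30, 09:10-14:20, 14:50-16:10.
B, merged: 13:00-14:30, 15:50-18:00.
06:40-08:30: nothing removed.
09:10-14:20 \ B = 09:10-13:00.
14:50-16:10 \ B = 14:50-15:50.

06:40-08:30, 09:10-13:00, 14:50-15:50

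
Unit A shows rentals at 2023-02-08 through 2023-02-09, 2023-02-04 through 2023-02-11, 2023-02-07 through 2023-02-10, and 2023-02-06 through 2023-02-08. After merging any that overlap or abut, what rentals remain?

2023-02-04 through 2023-02-11

Sort by start: 2023-02-04 through 2023-02-11, 2023-02-06 through 2023-02-08, 2023-02-07 through 2023-02-10, 2023-02-08 through 2023-02-09.
2023-02-06 through 2023-02-08 overlaps/touches 2023-02-04 through 2023-02-11 → extend to 2023-02-04 through 2023-02-11.
2023-02-07 through 2023-02-10 overlaps/touches 2023-02-04 through 2023-02-11 → extend to 2023-02-04 through 2023-02-11.
2023-02-08 through 2023-02-09 overlaps/touches 2023-02-04 through 2023-02-11 → extend to 2023-02-04 through 2023-02-11.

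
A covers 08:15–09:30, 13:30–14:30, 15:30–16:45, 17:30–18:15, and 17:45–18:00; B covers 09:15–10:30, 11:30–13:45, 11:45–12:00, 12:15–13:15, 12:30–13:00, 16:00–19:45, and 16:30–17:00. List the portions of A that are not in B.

A, merged: 08:15-09:30, 13:30-14:30, 15:30-16:45, 17:30-18:15.
B, merged: 09:15-10:30, 11:30-13:45, 16:00-19:45.
08:15-09:30 minus B → 08:15-09:15.
13:30-14:30 minus B → 13:45-14:30.
15:30-16:45 minus B → 15:30-16:00.
17:30-18:15: fully covered by B → removed.

08:15-09:15, 13:45-14:30, 15:30-16:00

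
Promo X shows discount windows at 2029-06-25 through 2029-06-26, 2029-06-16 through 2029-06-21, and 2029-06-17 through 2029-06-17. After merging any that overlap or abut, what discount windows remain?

Sort by start: 2029-06-16 through 2029-06-21, 2029-06-17 through 2029-06-17, 2029-06-25 through 2029-06-26.
2029-06-17 through 2029-06-17 overlaps/touches 2029-06-16 through 2029-06-21 → extend to 2029-06-16 through 2029-06-21.
2029-06-25 through 2029-06-26 is disjoint → start new block.

2029-06-16 through 2029-06-21, 2029-06-25 through 2029-06-26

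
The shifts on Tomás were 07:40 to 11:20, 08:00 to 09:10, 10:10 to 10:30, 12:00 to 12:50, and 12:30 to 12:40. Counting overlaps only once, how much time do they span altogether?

4 h 30 min

Merged: 07:40–11:20, 12:00–12:50.
Lengths: 3 h 40 min + 50 min = 4 h 30 min.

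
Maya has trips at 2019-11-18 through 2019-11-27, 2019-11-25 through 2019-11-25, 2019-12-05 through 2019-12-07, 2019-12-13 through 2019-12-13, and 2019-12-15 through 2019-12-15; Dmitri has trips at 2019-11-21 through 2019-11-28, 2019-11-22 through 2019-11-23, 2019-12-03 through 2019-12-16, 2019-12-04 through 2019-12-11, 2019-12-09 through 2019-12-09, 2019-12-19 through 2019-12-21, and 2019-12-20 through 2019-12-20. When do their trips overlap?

First set merges to 2019-11-18 through 2019-11-27, 2019-12-05 through 2019-12-07, 2019-12-13 through 2019-12-13, 2019-12-15 through 2019-12-15.
Second set merges to 2019-11-21 through 2019-11-28, 2019-12-03 through 2019-12-16, 2019-12-19 through 2019-12-21.
2019-11-18 through 2019-11-27 overlaps B on 2019-11-21 through 2019-11-27.
2019-12-05 through 2019-12-07 overlaps B on 2019-12-05 through 2019-12-07.
2019-12-13 through 2019-12-13 overlaps B on 2019-12-13 through 2019-12-13.
2019-12-15 through 2019-12-15 overlaps B on 2019-12-15 through 2019-12-15.

2019-11-21 through 2019-11-27, 2019-12-05 through 2019-12-07, 2019-12-13 through 2019-12-13, 2019-12-15 through 2019-12-15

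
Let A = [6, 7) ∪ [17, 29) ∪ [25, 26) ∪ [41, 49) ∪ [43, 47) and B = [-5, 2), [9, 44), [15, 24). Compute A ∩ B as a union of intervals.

First set merges to [6, 7), [17, 29), [41, 49).
Second set merges to [-5, 2), [9, 44).
[6, 7): no overlap with the second set.
[17, 29) meets the second set on [17, 29).
[41, 49) meets the second set on [41, 44).

[17, 29) ∪ [41, 44)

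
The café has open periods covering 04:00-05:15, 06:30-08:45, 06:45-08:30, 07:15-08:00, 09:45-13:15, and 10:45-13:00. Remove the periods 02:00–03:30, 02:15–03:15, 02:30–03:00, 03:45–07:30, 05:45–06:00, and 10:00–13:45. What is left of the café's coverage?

Merge the first list: 04:00-05:15, 06:30-08:45, 09:45-13:15.
Merge the second list: 02:00-03:30, 03:45-07:30, 10:00-13:45.
04:00-05:15: fully covered by B → removed.
06:30-08:45 minus B → 07:30-08:45.
09:45-13:15 minus B → 09:45-10:00.

07:30-08:45, 09:45-10:00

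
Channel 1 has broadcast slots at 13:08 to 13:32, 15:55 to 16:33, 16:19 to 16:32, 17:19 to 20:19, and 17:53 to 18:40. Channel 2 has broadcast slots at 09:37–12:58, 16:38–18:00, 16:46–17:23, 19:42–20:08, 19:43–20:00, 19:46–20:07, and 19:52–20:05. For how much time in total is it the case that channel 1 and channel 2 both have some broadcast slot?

1 h 7 min

First set merges to 13:08–13:32, 15:55–16:33, 17:19–20:19.
Second set merges to 09:37–12:58, 16:38–18:00, 19:42–20:08.
A ∩ B = 17:19–18:00, 19:42–20:08.
Total: 41 min + 26 min = 1 h 7 min.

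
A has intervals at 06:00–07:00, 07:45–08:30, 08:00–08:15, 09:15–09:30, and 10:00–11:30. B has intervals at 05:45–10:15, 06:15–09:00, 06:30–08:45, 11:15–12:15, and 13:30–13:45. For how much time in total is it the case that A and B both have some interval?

First set merges to 06:00–07:00, 07:45–08:30, 09:15–09:30, 10:00–11:30.
Second set merges to 05:45–10:15, 11:15–12:15, 13:30–13:45.
A ∩ B = 06:00–07:00, 07:45–08:30, 09:15–09:30, 10:00–10:15, 11:15–11:30.
Total: 1 h + 45 min + 15 min + 15 min + 15 min = 2 h 30 min.

2 h 30 min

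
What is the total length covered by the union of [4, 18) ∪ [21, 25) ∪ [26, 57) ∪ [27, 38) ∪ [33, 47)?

Merged: [4, 18), [21, 25), [26, 57).
Lengths: 14 + 4 + 31 = 49.

49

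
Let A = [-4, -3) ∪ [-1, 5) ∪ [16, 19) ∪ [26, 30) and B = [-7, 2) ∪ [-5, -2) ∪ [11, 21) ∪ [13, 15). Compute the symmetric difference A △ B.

[-7, -4) ∪ [-3, -1) ∪ [2, 5) ∪ [11, 16) ∪ [19, 21) ∪ [26, 30)

Second set merges to [-7, 2), [11, 21).
A \ B = [2, 5), [26, 30).
B \ A = [-7, -4), [-3, -1), [11, 16), [19, 21).
Union of the two gives the symmetric difference.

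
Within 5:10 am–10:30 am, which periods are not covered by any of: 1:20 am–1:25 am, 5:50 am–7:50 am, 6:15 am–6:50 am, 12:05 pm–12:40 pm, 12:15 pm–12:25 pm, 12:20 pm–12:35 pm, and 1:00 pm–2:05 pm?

After merging, the occupied span is 1:20 am-1:25 am, 5:50 am-7:50 am, 12:05 pm-12:40 pm, 1:00 pm-2:05 pm.
Complement within 5:10 am-10:30 am: 5:10 am-5:50 am, 7:50 am-10:30 am.

5:10 am-5:50 am, 7:50 am-10:30 am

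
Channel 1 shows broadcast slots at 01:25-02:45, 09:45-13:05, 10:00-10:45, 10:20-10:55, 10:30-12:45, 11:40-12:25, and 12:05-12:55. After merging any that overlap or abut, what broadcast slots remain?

01:25-02:45, 09:45-13:05

09:45-13:05 is disjoint → start new block.
10:00-10:45 overlaps/touches 09:45-13:05 → extend to 09:45-13:05.
10:20-10:55 overlaps/touches 09:45-13:05 → extend to 09:45-13:05.
10:30-12:45 overlaps/touches 09:45-13:05 → extend to 09:45-13:05.
11:40-12:25 overlaps/touches 09:45-13:05 → extend to 09:45-13:05.
12:05-12:55 overlaps/touches 09:45-13:05 → extend to 09:45-13:05.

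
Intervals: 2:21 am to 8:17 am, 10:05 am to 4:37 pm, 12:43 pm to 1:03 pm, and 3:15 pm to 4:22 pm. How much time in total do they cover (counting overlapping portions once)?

12 h 28 min

Merged: 2:21 am-8:17 am, 10:05 am-4:37 pm.
Lengths: 5 h 56 min + 6 h 32 min = 12 h 28 min.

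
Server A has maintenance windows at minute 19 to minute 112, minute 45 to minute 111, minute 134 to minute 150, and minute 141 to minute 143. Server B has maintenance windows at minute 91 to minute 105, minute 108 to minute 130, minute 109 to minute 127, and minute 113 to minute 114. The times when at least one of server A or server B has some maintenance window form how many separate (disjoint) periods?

A, merged: minute 19 to minute 112, minute 134 to minute 150.
B, merged: minute 91 to minute 105, minute 108 to minute 130.
A ∪ B = minute 19 to minute 130, minute 134 to minute 150.
That is 2 disjoint pieces.

2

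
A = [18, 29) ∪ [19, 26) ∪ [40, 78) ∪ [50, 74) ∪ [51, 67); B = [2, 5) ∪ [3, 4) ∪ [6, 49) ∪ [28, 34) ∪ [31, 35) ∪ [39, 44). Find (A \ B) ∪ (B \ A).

First set merges to [18, 29), [40, 78).
Second set merges to [2, 5), [6, 49).
Only in the first: [49, 78).
Only in the second: [2, 5), [6, 18), [29, 40).
Together these are the periods covered by exactly one.

[2, 5) ∪ [6, 18) ∪ [29, 40) ∪ [49, 78)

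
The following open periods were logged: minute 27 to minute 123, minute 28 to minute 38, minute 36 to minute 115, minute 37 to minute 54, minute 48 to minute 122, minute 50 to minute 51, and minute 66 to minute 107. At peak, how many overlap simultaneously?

Walk the sorted start/end points keeping a running depth.
The depth first hits 5 at minute 50.

5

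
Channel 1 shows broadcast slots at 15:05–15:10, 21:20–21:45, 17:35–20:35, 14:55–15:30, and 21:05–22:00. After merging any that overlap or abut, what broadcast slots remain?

Sort by start: 14:55–15:30, 15:05–15:10, 17:35–20:35, 21:05–22:00, 21:20–21:45.
15:05–15:10 overlaps/touches 14:55–15:30 → extend to 14:55–15:30.
17:35–20:35 is disjoint → start new block.
21:05–22:00 is disjoint → start new block.
21:20–21:45 overlaps/touches 21:05–22:00 → extend to 21:05–22:00.

14:55–15:30, 17:35–20:35, 21:05–22:00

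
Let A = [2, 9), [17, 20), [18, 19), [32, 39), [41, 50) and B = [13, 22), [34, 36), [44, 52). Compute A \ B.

Merge the first list: [2, 9), [17, 20), [32, 39), [41, 50).
[2, 9) is untouched.
[17, 20) lies entirely inside B → drops out.
[32, 39) with B removed leaves [32, 34), [36, 39).
[41, 50) with B removed leaves [41, 44).

[2, 9) ∪ [32, 34) ∪ [36, 39) ∪ [41, 44)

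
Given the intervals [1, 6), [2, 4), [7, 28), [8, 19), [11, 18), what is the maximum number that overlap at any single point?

At 11, 3 of the intervals are simultaneously active.
No point has more.

3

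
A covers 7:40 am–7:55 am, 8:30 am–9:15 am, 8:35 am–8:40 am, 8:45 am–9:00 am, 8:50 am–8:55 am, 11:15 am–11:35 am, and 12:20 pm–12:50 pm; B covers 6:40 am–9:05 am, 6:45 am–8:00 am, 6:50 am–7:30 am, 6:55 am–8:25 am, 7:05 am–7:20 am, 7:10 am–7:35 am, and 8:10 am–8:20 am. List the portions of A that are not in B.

9:05 am–9:15 am, 11:15 am–11:35 am, 12:20 pm–12:50 pm

A, merged: 7:40 am–7:55 am, 8:30 am–9:15 am, 11:15 am–11:35 am, 12:20 pm–12:50 pm.
B, merged: 6:40 am–9:05 am.
7:40 am–7:55 am: fully covered by B → removed.
8:30 am–9:15 am minus B → 9:05 am–9:15 am.
11:15 am–11:35 am: no B overlap → unchanged.
12:20 pm–12:50 pm: no B overlap → unchanged.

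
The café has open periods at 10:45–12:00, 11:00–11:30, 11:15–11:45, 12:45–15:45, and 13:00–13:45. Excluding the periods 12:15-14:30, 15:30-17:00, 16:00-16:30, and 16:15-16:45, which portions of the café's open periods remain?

First set merges to 10:45-12:00, 12:45-15:45.
Second set merges to 12:15-14:30, 15:30-17:00.
10:45-12:00: nothing removed.
12:45-15:45 \ B = 14:30-15:30.

10:45-12:00, 14:30-15:30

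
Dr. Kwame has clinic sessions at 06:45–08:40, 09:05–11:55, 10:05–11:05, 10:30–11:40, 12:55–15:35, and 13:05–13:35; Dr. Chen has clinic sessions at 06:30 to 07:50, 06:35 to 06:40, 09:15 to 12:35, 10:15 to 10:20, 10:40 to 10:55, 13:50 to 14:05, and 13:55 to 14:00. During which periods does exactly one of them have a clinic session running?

06:30-06:45, 07:50-08:40, 09:05-09:15, 11:55-12:35, 12:55-13:50, 14:05-15:35

Merge the first list: 06:45-08:40, 09:05-11:55, 12:55-15:35.
Merge the second list: 06:30-07:50, 09:15-12:35, 13:50-14:05.
A \ B = 07:50-08:40, 09:05-09:15, 12:55-13:50, 14:05-15:35.
B \ A = 06:30-06:45, 11:55-12:35.
Union of the two gives the symmetric difference.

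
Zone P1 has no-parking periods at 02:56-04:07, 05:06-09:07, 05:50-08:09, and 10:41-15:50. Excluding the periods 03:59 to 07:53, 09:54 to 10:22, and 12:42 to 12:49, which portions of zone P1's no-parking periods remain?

02:56-03:59, 07:53-09:07, 10:41-12:42, 12:49-15:50

Merge the first list: 02:56-04:07, 05:06-09:07, 10:41-15:50.
02:56-04:07 with B removed leaves 02:56-03:59.
05:06-09:07 with B removed leaves 07:53-09:07.
10:41-15:50 with B removed leaves 10:41-12:42, 12:49-15:50.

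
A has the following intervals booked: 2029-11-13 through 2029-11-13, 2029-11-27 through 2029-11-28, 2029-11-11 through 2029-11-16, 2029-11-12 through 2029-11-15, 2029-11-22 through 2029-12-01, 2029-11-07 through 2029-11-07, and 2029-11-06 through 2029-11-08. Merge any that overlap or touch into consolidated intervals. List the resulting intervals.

Sort by start: 2029-11-06 through 2029-11-08, 2029-11-07 through 2029-11-07, 2029-11-11 through 2029-11-16, 2029-11-12 through 2029-11-15, 2029-11-13 through 2029-11-13, 2029-11-22 through 2029-12-01, 2029-11-27 through 2029-11-28.
2029-11-07 through 2029-11-07 overlaps/touches 2029-11-06 through 2029-11-08 → extend to 2029-11-06 through 2029-11-08.
2029-11-11 through 2029-11-16 is disjoint → start new block.
2029-11-12 through 2029-11-15 overlaps/touches 2029-11-11 through 2029-11-16 → extend to 2029-11-11 through 2029-11-16.
2029-11-13 through 2029-11-13 overlaps/touches 2029-11-11 through 2029-11-16 → extend to 2029-11-11 through 2029-11-16.
2029-11-22 through 2029-12-01 is disjoint → start new block.
2029-11-27 through 2029-11-28 overlaps/touches 2029-11-22 through 2029-12-01 → extend to 2029-11-22 through 2029-12-01.

2029-11-06 through 2029-11-08, 2029-11-11 through 2029-11-16, 2029-11-22 through 2029-12-01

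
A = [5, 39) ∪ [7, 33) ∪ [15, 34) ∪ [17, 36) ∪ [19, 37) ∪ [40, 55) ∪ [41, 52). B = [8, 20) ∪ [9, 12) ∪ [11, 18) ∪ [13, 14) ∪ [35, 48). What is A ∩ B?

[8, 20) ∪ [35, 39) ∪ [40, 48)

First set merges to [5, 39), [40, 55).
Second set merges to [8, 20), [35, 48).
[5, 39) ∩ B → [8, 20), [35, 39).
[40, 55) ∩ B → [40, 48).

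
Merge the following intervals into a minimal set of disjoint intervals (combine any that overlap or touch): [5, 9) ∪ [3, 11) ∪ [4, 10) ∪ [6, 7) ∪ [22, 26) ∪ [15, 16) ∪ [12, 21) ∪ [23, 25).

Sort by start: [3, 11), [4, 10), [5, 9), [6, 7), [12, 21), [15, 16), [22, 26), [23, 25).
[4, 10) overlaps/touches [3, 11) → extend to [3, 11).
[5, 9) overlaps/touches [3, 11) → extend to [3, 11).
[6, 7) overlaps/touches [3, 11) → extend to [3, 11).
[12, 21) is disjoint → start new block.
[15, 16) overlaps/touches [12, 21) → extend to [12, 21).
[22, 26) is disjoint → start new block.
[23, 25) overlaps/touches [22, 26) → extend to [22, 26).

[3, 11) ∪ [12, 21) ∪ [22, 26)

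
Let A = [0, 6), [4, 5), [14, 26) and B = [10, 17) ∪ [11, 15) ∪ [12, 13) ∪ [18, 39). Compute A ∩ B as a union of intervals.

[14, 17) ∪ [18, 26)

Merge the first list: [0, 6), [14, 26).
Merge the second list: [10, 17), [18, 39).
[0, 6) falls entirely outside B.
[14, 26) overlaps B on [14, 17), [18, 26).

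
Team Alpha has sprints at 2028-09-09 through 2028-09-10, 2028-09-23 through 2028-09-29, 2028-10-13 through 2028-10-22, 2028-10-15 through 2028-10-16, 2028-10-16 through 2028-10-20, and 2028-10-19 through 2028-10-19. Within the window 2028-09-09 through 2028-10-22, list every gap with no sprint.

Covered (merged): 2028-09-09 through 2028-09-10, 2028-09-23 through 2028-09-29, 2028-10-13 through 2028-10-22.
Uncovered inside 2028-09-09 through 2028-10-22: 2028-09-11 through 2028-09-22, 2028-09-30 through 2028-10-12.

2028-09-11 through 2028-09-22, 2028-09-30 through 2028-10-12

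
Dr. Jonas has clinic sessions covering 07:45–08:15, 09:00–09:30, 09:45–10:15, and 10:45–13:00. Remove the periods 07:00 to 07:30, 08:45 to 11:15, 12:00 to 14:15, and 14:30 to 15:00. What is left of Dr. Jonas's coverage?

07:45–08:15: no B overlap → unchanged.
09:00–09:30: fully covered by B → removed.
09:45–10:15: fully covered by B → removed.
10:45–13:00 minus B → 11:15–12:00.

07:45–08:15, 11:15–12:00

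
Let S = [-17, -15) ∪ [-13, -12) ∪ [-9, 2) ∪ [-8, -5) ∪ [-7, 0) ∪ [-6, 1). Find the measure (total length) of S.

Merged: [-17, -15), [-13, -12), [-9, 2).
Lengths: 2 + 1 + 11 = 14.

14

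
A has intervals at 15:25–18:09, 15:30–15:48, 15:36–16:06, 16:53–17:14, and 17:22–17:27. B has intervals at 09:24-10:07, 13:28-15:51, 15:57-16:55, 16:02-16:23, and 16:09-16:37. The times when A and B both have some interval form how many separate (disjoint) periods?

A, merged: 15:25–18:09.
B, merged: 09:24–10:07, 13:28–15:51, 15:57–16:55.
A ∩ B = 15:25–15:51, 15:57–16:55.
That is 2 disjoint pieces.

2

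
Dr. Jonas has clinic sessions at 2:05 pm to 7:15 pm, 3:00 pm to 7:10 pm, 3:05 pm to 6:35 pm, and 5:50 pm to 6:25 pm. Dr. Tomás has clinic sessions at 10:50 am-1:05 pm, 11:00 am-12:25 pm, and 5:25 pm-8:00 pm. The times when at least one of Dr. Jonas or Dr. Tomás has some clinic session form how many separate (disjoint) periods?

2

A, merged: 2:05 pm–7:15 pm.
B, merged: 10:50 am–1:05 pm, 5:25 pm–8:00 pm.
A ∪ B = 10:50 am–1:05 pm, 2:05 pm–8:00 pm.
That is 2 disjoint pieces.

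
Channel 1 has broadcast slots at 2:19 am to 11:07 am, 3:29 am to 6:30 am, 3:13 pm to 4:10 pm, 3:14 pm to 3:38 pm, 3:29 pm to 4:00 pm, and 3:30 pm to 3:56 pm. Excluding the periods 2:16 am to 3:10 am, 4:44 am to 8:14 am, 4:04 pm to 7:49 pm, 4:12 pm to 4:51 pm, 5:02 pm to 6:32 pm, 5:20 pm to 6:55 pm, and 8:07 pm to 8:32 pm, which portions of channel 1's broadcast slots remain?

First set merges to 2:19 am–11:07 am, 3:13 pm–4:10 pm.
Second set merges to 2:16 am–3:10 am, 4:44 am–8:14 am, 4:04 pm–7:49 pm, 8:07 pm–8:32 pm.
2:19 am–11:07 am minus B → 3:10 am–4:44 am, 8:14 am–11:07 am.
3:13 pm–4:10 pm minus B → 3:13 pm–4:04 pm.

3:10 am–4:44 am, 8:14 am–11:07 am, 3:13 pm–4:04 pm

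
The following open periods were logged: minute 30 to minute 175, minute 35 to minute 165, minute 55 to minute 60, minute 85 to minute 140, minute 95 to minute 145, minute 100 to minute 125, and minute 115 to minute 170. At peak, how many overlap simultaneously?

6

Sweep endpoints in order; track running count of active intervals.
Peak of 6 reached at minute 115.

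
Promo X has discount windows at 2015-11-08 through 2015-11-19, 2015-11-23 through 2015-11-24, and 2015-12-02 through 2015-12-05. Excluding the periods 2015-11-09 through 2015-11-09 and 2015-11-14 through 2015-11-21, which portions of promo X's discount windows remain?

2015-11-08 through 2015-11-08, 2015-11-10 through 2015-11-13, 2015-11-23 through 2015-11-24, 2015-12-02 through 2015-12-05

2015-11-08 through 2015-11-19 minus B → 2015-11-08 through 2015-11-08, 2015-11-10 through 2015-11-13.
2015-11-23 through 2015-11-24: no B overlap → unchanged.
2015-12-02 through 2015-12-05: no B overlap → unchanged.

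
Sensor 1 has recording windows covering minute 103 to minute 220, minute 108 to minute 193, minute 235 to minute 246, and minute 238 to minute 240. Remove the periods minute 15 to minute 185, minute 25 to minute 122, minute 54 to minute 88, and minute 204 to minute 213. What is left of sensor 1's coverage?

First set merges to minute 103 to minute 220, minute 235 to minute 246.
Second set merges to minute 15 to minute 185, minute 204 to minute 213.
minute 103 to minute 220 \ B = minute 185 to minute 204, minute 213 to minute 220.
minute 235 to minute 246: nothing removed.

minute 185 to minute 204, minute 213 to minute 220, minute 235 to minute 246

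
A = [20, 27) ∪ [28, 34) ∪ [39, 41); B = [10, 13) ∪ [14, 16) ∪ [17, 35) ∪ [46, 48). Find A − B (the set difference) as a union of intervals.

[20, 27): entirely removed.
[28, 34): entirely removed.
[39, 41): nothing removed.

[39, 41)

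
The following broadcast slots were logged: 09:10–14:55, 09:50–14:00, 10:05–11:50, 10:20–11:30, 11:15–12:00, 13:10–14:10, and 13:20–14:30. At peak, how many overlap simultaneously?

5

At 11:15, 5 of the intervals are simultaneously active.
No point has more.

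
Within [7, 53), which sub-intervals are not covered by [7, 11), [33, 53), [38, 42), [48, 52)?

Covered (merged): [7, 11), [33, 53).
Gaps within [7, 53): [11, 33).

[11, 33)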